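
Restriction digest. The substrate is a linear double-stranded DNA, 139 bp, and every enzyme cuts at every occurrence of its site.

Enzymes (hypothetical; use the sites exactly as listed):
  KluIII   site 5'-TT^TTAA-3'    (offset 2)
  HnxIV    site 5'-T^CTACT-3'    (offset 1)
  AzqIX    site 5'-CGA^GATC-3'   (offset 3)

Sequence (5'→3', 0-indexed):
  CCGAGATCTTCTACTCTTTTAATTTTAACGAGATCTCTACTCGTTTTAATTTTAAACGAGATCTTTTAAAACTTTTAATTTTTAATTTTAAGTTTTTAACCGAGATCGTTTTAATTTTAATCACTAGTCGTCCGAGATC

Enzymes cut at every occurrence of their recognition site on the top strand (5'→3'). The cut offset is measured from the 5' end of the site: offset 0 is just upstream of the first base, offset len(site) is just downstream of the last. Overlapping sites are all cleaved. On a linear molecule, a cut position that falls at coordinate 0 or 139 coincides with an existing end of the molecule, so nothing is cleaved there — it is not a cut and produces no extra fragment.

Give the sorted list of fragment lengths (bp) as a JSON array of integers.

Per-enzyme occurrences:
  KluIII (TTTTAA, off=2): starts [16, 22, 43, 49, 63, 72, 79, 85, 93, 108, 114] → cuts [18, 24, 45, 51, 65, 74, 81, 87, 95, 110, 116]
  HnxIV (TCTACT, off=1): starts [9, 35] → cuts [10, 36]
  AzqIX (CGAGATC, off=3): starts [1, 28, 56, 100, 132] → cuts [4, 31, 59, 103, 135]

All cut coordinates (distinct, sorted): [4, 10, 18, 24, 31, 36, 45, 51, 59, 65, 74, 81, 87, 95, 103, 110, 116, 135]

Fragments:
  [0,4): 4 bp
  [4,10): 6 bp
  [10,18): 8 bp
  [18,24): 6 bp
  [24,31): 7 bp
  [31,36): 5 bp
  [36,45): 9 bp
  [45,51): 6 bp
  [51,59): 8 bp
  [59,65): 6 bp
  [65,74): 9 bp
  [74,81): 7 bp
  [81,87): 6 bp
  [87,95): 8 bp
  [95,103): 8 bp
  [103,110): 7 bp
  [110,116): 6 bp
  [116,135): 19 bp
  [135,139): 4 bp

[4,4,5,6,6,6,6,6,6,7,7,7,8,8,8,8,9,9,19]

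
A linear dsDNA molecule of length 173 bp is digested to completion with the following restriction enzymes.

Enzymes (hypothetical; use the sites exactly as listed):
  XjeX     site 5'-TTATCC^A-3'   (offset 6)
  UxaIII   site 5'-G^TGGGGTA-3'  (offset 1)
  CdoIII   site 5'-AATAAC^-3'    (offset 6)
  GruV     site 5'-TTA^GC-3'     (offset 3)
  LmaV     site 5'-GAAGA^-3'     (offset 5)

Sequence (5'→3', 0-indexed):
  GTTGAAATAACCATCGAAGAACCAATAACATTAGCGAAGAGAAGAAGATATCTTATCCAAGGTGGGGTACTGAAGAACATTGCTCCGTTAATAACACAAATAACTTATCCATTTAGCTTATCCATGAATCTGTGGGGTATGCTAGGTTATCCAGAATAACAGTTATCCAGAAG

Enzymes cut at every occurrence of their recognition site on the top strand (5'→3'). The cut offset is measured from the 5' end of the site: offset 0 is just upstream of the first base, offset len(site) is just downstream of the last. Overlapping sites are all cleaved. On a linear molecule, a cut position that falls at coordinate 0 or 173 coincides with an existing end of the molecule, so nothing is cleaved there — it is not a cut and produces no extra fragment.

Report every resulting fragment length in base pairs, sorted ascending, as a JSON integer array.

[3,4,4,5,5,5,6,7,8,8,8,9,9,9,9,10,11,14,19,20]

Per-enzyme occurrences:
  XjeX (TTATCCA, off=6): starts [52, 104, 117, 146, 162] → cuts [58, 110, 123, 152, 168]
  UxaIII (GTGGGGTA, off=1): starts [61, 131] → cuts [62, 132]
  CdoIII (AATAAC, off=6): starts [5, 23, 89, 98, 154] → cuts [11, 29, 95, 104, 160]
  GruV (TTAGC, off=3): starts [30, 112] → cuts [33, 115]
  LmaV (GAAGA, off=5): starts [15, 35, 40, 43, 71] → cuts [20, 40, 45, 48, 76]

All cut coordinates (distinct, sorted): [11, 20, 29, 33, 40, 45, 48, 58, 62, 76, 95, 104, 110, 115, 123, 132, 152, 160, 168]

Fragments:
  [0,11): 11 bp
  [11,20): 9 bp
  [20,29): 9 bp
  [29,33): 4 bp
  [33,40): 7 bp
  [40,45): 5 bp
  [45,48): 3 bp
  [48,58): 10 bp
  [58,62): 4 bp
  [62,76): 14 bp
  [76,95): 19 bp
  [95,104): 9 bp
  [104,110): 6 bp
  [110,115): 5 bp
  [115,123): 8 bp
  [123,132): 9 bp
  [132,152): 20 bp
  [152,160): 8 bp
  [160,168): 8 bp
  [168,173): 5 bp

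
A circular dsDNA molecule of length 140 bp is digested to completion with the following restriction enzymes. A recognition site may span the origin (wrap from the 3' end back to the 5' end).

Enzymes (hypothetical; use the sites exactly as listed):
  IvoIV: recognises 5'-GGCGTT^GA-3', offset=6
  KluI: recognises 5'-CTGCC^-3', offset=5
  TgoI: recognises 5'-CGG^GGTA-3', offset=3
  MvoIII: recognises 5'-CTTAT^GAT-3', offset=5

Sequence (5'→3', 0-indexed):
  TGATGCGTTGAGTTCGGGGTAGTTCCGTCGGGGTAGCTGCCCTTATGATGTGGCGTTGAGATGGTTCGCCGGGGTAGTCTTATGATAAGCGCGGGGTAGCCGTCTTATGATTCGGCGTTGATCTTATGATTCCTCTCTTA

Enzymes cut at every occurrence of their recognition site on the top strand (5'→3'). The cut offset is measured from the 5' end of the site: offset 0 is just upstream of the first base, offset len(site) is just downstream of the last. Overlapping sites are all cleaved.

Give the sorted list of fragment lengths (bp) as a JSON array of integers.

[5,8,10,11,11,11,11,14,14,14,15,16]

Per-enzyme occurrences:
  IvoIV (GGCGTTGA, off=6): starts [51, 113] → cuts [57, 119]
  KluI (CTGCC, off=5): starts [36] → cuts [41]
  TgoI (CGGGGTA, off=3): starts [14, 28, 69, 91] → cuts [17, 31, 72, 94]
  MvoIII (CTTATGAT, off=5): starts [41, 78, 103, 122, 136] → cuts [1, 46, 83, 108, 127]

All cut coordinates (distinct, sorted): [1, 17, 31, 41, 46, 57, 72, 83, 94, 108, 119, 127]

Fragment lengths:
  1→17: 16 bp
  17→31: 14 bp
  31→41: 10 bp
  41→46: 5 bp
  46→57: 11 bp
  57→72: 15 bp
  72→83: 11 bp
  83→94: 11 bp
  94→108: 14 bp
  108→119: 11 bp
  119→127: 8 bp
  127→1 (wrap): 140-127+1 = 14 bp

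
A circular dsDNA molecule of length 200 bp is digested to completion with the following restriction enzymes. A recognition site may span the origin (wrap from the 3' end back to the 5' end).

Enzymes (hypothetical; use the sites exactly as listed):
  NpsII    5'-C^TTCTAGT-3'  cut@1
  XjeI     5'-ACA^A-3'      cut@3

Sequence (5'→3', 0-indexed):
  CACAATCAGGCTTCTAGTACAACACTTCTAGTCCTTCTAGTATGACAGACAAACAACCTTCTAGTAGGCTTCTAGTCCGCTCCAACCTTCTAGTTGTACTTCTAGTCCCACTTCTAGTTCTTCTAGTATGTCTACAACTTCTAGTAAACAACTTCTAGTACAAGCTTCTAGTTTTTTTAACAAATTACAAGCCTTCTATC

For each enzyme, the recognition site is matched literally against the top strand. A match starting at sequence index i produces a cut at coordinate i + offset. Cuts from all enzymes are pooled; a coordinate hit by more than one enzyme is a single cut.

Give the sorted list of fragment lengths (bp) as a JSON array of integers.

[2,2,3,3,4,4,7,7,9,9,10,10,11,12,12,12,15,16,17,17,18]

Site scan:
  NpsII CTTCTAGT/1: at [10, 24, 33, 57, 68, 86, 98, 110, 119, 137, 151, 164] ⇒ [11, 25, 34, 58, 69, 87, 99, 111, 120, 138, 152, 165]
  XjeI ACAA/3: at [1, 18, 48, 52, 133, 147, 159, 179, 186] ⇒ [4, 21, 51, 55, 136, 150, 162, 182, 189]

Pooled cuts: [4, 11, 21, 25, 34, 51, 55, 58, 69, 87, 99, 111, 120, 136, 138, 150, 152, 162, 165, 182, 189]

Fragment lengths:
  4→11: 7 bp
  11→21: 10 bp
  21→25: 4 bp
  25→34: 9 bp
  34→51: 17 bp
  51→55: 4 bp
  55→58: 3 bp
  58→69: 11 bp
  69→87: 18 bp
  87→99: 12 bp
  99→111: 12 bp
  111→120: 9 bp
  120→136: 16 bp
  136→138: 2 bp
  138→150: 12 bp
  150→152: 2 bp
  152→162: 10 bp
  162→165: 3 bp
  165→182: 17 bp
  182→189: 7 bp
  189→4 (wrap): 200-189+4 = 15 bp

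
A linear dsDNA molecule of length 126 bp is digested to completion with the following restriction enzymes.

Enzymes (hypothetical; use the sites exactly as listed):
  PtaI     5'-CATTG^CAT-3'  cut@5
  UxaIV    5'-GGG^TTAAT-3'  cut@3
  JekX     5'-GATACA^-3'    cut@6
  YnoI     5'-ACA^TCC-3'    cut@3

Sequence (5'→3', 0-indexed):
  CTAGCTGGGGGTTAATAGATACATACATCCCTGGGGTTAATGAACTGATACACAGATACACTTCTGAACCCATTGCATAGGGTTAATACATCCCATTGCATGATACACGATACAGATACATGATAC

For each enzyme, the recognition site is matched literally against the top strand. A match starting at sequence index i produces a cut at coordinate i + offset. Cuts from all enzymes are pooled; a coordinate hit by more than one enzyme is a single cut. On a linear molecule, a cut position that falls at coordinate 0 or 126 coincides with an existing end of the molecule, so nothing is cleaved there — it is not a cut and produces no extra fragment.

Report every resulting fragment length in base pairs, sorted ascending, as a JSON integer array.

[4,6,6,7,7,8,8,8,9,9,11,12,15,16]

Site scan:
  PtaI CATTGCAT/5: at [70, 93] ⇒ [75, 98]
  UxaIV GGGTTAAT/3: at [8, 33, 79] ⇒ [11, 36, 82]
  JekX GATACA/6: at [17, 46, 54, 101, 108, 114] ⇒ [23, 52, 60, 107, 114, 120]
  YnoI ACATCC/3: at [24, 87] ⇒ [27, 90]

Pooled cuts: [11, 23, 27, 36, 52, 60, 75, 82, 90, 98, 107, 114, 120]

Fragments:
  [0,11): 11 bp
  [11,23): 12 bp
  [23,27): 4 bp
  [27,36): 9 bp
  [36,52): 16 bp
  [52,60): 8 bp
  [60,75): 15 bp
  [75,82): 7 bp
  [82,90): 8 bp
  [90,98): 8 bp
  [98,107): 9 bp
  [107,114): 7 bp
  [114,120): 6 bp
  [120,126): 6 bp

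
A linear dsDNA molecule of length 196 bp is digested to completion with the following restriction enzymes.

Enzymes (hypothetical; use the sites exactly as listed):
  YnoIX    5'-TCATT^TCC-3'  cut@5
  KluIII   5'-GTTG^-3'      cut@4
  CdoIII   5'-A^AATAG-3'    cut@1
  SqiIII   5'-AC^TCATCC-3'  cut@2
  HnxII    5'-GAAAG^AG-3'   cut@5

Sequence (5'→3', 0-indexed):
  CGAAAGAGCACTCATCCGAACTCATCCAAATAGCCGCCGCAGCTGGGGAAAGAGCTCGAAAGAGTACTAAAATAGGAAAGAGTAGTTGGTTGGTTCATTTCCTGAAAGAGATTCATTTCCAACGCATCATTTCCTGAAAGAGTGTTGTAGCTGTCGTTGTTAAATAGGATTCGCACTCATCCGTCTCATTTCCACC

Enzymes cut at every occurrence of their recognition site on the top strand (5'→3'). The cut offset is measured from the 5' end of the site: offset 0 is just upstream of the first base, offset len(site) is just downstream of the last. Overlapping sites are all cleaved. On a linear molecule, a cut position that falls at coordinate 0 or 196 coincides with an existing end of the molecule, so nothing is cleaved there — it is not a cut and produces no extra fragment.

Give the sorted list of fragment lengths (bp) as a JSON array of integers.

Scan for sites:
  YnoIX (TCATTTCC, off=5): starts [94, 112, 126, 185] → cuts [99, 117, 131, 190]
  KluIII (GTTG, off=4): starts [84, 88, 143, 155] → cuts [88, 92, 147, 159]
  CdoIII (AAATAG, off=1): starts [27, 69, 161] → cuts [28, 70, 162]
  SqiIII (ACTCATCC, off=2): starts [9, 19, 174] → cuts [11, 21, 176]
  HnxII (GAAAGAG, off=5): starts [1, 47, 57, 75, 103, 135] → cuts [6, 52, 62, 80, 108, 140]

Pooled cuts: [6, 11, 21, 28, 52, 62, 70, 80, 88, 92, 99, 108, 117, 131, 140, 147, 159, 162, 176, 190]

Fragments:
  [0,6): 6 bp
  [6,11): 5 bp
  [11,21): 10 bp
  [21,28): 7 bp
  [28,52): 24 bp
  [52,62): 10 bp
  [62,70): 8 bp
  [70,80): 10 bp
  [80,88): 8 bp
  [88,92): 4 bp
  [92,99): 7 bp
  [99,108): 9 bp
  [108,117): 9 bp
  [117,131): 14 bp
  [131,140): 9 bp
  [140,147): 7 bp
  [147,159): 12 bp
  [159,162): 3 bp
  [162,176): 14 bp
  [176,190): 14 bp
  [190,196): 6 bp

[3,4,5,6,6,7,7,7,8,8,9,9,9,10,10,10,12,14,14,14,24]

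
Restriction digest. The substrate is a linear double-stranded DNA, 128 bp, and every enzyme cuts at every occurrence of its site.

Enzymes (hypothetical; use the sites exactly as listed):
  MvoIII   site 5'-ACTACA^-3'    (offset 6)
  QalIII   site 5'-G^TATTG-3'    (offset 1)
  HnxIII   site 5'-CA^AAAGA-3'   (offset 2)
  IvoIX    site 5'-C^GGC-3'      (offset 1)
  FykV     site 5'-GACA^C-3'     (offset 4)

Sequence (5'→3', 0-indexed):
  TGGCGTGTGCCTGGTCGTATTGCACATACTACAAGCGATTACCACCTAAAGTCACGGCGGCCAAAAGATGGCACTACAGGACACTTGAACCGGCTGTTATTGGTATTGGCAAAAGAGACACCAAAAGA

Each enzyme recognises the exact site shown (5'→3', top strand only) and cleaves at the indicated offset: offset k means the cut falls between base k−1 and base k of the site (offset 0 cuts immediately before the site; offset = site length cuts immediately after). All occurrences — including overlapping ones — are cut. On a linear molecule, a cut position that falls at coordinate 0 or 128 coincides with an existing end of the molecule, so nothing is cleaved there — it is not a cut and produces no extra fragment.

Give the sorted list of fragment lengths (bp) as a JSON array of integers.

[3,3,5,5,5,8,8,9,12,15,16,17,22]

Scan for sites:
  MvoIII (ACTACA, off=6): starts [27, 72] → cuts [33, 78]
  QalIII (GTATTG, off=1): starts [16, 102] → cuts [17, 103]
  HnxIII (CAAAAGA, off=2): starts [61, 109, 121] → cuts [63, 111, 123]
  IvoIX (CGGC, off=1): starts [54, 57, 90] → cuts [55, 58, 91]
  FykV (GACAC, off=4): starts [79, 116] → cuts [83, 120]

Pooled cuts: [17, 33, 55, 58, 63, 78, 83, 91, 103, 111, 120, 123]

Fragment lengths:
  [0,17): 17 bp
  [17,33): 16 bp
  [33,55): 22 bp
  [55,58): 3 bp
  [58,63): 5 bp
  [63,78): 15 bp
  [78,83): 5 bp
  [83,91): 8 bp
  [91,103): 12 bp
  [103,111): 8 bp
  [111,120): 9 bp
  [120,123): 3 bp
  [123,128): 5 bp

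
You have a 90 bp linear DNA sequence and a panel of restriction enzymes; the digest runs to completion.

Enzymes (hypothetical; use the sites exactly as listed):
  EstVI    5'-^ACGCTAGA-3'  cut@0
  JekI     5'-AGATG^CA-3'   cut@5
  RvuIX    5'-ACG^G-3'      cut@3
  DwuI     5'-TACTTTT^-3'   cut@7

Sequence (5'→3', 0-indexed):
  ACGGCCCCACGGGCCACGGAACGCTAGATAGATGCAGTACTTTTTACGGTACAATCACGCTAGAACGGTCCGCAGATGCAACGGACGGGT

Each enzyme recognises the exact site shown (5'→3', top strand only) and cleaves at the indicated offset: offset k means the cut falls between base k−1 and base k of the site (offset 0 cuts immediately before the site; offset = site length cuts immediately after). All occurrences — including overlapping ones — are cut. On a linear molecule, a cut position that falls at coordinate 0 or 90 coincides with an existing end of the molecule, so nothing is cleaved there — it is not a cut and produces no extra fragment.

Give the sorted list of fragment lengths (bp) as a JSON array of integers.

[2,3,3,4,4,5,7,8,8,10,11,11,14]

Scan for sites:
  EstVI ACGCTAGA/0: at [20, 56] ⇒ [20, 56]
  JekI AGATGCA/5: at [29, 73] ⇒ [34, 78]
  RvuIX ACGG/3: at [0, 8, 15, 45, 64, 80, 84] ⇒ [3, 11, 18, 48, 67, 83, 87]
  DwuI TACTTTT/7: at [37] ⇒ [44]

Pooled cuts: [3, 11, 18, 20, 34, 44, 48, 56, 67, 78, 83, 87]

Fragment lengths:
  [0,3): 3 bp
  [3,11): 8 bp
  [11,18): 7 bp
  [18,20): 2 bp
  [20,34): 14 bp
  [34,44): 10 bp
  [44,48): 4 bp
  [48,56): 8 bp
  [56,67): 11 bp
  [67,78): 11 bp
  [78,83): 5 bp
  [83,87): 4 bp
  [87,90): 3 bp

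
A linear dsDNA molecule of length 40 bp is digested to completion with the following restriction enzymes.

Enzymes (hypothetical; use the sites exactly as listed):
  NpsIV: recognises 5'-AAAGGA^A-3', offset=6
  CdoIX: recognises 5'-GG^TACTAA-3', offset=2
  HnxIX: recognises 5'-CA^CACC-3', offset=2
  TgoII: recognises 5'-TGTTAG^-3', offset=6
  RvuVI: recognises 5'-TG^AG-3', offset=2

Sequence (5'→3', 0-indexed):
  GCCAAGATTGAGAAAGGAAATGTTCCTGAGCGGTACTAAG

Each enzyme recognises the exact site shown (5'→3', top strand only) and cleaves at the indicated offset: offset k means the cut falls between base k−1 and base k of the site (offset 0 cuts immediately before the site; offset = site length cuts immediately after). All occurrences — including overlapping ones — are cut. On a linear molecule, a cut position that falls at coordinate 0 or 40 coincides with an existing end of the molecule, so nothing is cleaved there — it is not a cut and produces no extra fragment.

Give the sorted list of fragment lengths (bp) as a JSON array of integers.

Per-enzyme occurrences:
  NpsIV (AAAGGAA, off=6): starts [12] → cuts [18]
  CdoIX (GGTACTAA, off=2): starts [31] → cuts [33]
  HnxIX (CACACC, off=2): no sites
  TgoII (TGTTAG, off=6): no sites
  RvuVI (TGAG, off=2): starts [8, 26] → cuts [10, 28]

Pooled cuts: [10, 18, 28, 33]

Fragments:
  [0,10): 10 bp
  [10,18): 8 bp
  [18,28): 10 bp
  [28,33): 5 bp
  [33,40): 7 bp

[5,7,8,10,10]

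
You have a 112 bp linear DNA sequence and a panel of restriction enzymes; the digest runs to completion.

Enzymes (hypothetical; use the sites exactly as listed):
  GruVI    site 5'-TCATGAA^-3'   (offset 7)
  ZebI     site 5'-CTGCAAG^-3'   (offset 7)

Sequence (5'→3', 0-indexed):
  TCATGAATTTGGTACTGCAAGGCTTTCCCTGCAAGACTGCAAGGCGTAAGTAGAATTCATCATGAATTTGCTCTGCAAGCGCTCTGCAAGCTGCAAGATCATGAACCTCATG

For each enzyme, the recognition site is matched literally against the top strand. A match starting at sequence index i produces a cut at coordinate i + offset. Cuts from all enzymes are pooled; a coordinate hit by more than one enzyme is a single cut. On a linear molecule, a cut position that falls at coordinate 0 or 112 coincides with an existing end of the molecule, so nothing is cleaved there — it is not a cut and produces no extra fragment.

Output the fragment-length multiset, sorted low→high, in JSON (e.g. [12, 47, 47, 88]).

[7,7,7,8,8,11,13,14,14,23]

Scan for sites:
  GruVI (TCATGAA, off=7): starts [0, 59, 98] → cuts [7, 66, 105]
  ZebI (CTGCAAG, off=7): starts [14, 28, 36, 72, 83, 90] → cuts [21, 35, 43, 79, 90, 97]

Pooled cuts: [7, 21, 35, 43, 66, 79, 90, 97, 105]

Fragments:
  [0,7): 7 bp
  [7,21): 14 bp
  [21,35): 14 bp
  [35,43): 8 bp
  [43,66): 23 bp
  [66,79): 13 bp
  [79,90): 11 bp
  [90,97): 7 bp
  [97,105): 8 bp
  [105,112): 7 bp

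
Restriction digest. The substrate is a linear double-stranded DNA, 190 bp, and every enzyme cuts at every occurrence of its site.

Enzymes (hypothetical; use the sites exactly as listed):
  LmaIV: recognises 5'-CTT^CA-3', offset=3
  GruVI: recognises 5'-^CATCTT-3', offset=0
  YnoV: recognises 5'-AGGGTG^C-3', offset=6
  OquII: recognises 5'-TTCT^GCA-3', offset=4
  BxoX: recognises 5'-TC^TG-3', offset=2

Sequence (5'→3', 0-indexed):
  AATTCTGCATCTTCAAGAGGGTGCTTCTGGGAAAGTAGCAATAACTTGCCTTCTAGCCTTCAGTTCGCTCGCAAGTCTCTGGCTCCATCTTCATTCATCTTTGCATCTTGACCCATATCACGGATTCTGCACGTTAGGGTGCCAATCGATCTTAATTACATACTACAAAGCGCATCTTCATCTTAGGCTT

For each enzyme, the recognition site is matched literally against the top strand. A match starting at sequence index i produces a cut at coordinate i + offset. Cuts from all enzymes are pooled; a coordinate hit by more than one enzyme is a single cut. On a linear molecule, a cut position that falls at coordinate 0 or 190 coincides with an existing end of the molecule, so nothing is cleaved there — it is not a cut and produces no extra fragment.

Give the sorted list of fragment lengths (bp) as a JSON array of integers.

[1,1,1,4,4,5,6,6,6,6,8,10,12,13,19,24,31,33]

Scan for sites:
  LmaIV (CTTCA, off=3): starts [10, 57, 88, 175] → cuts [13, 60, 91, 178]
  GruVI (CATCTT, off=0): starts [7, 85, 95, 103, 172, 178] → cuts [7, 85, 95, 103, 172, 178]
  YnoV (AGGGTGC, off=6): starts [17, 135] → cuts [23, 141]
  OquII (TTCTGCA, off=4): starts [2, 124] → cuts [6, 128]
  BxoX (TCTG, off=2): starts [3, 25, 77, 125] → cuts [5, 27, 79, 127]

All cut coordinates (distinct, sorted): [5, 6, 7, 13, 23, 27, 60, 79, 85, 91, 95, 103, 127, 128, 141, 172, 178]

Fragments:
  [0,5): 5 bp
  [5,6): 1 bp
  [6,7): 1 bp
  [7,13): 6 bp
  [13,23): 10 bp
  [23,27): 4 bp
  [27,60): 33 bp
  [60,79): 19 bp
  [79,85): 6 bp
  [85,91): 6 bp
  [91,95): 4 bp
  [95,103): 8 bp
  [103,127): 24 bp
  [127,128): 1 bp
  [128,141): 13 bp
  [141,172): 31 bp
  [172,178): 6 bp
  [178,190): 12 bp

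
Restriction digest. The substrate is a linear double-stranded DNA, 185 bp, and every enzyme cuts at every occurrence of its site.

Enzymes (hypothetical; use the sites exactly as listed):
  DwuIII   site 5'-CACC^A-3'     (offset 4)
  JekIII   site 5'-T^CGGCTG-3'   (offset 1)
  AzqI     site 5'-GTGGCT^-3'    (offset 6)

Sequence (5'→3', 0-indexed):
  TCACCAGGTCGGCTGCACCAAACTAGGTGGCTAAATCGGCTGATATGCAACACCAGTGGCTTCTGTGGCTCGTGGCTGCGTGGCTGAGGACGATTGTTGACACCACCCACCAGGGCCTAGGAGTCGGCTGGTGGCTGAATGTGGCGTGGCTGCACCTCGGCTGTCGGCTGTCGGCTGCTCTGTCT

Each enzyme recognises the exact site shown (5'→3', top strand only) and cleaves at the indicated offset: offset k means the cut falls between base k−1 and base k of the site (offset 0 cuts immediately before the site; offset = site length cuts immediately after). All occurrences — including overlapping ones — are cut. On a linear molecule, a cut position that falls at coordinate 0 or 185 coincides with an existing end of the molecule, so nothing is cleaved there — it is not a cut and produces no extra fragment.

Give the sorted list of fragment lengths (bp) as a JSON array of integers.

[4,4,5,6,7,7,7,7,7,8,9,10,12,13,13,14,15,18,19]

Per-enzyme occurrences:
  DwuIII (CACCA, off=4): starts [1, 15, 50, 100, 107] → cuts [5, 19, 54, 104, 111]
  JekIII (TCGGCTG, off=1): starts [8, 35, 123, 156, 163, 170] → cuts [9, 36, 124, 157, 164, 171]
  AzqI (GTGGCT, off=6): starts [26, 55, 64, 71, 79, 130, 145] → cuts [32, 61, 70, 77, 85, 136, 151]

All cut coordinates (distinct, sorted): [5, 9, 19, 32, 36, 54, 61, 70, 77, 85, 104, 111, 124, 136, 151, 157, 164, 171]

Fragments:
  [0,5): 5 bp
  [5,9): 4 bp
  [9,19): 10 bp
  [19,32): 13 bp
  [32,36): 4 bp
  [36,54): 18 bp
  [54,61): 7 bp
  [61,70): 9 bp
  [70,77): 7 bp
  [77,85): 8 bp
  [85,104): 19 bp
  [104,111): 7 bp
  [111,124): 13 bp
  [124,136): 12 bp
  [136,151): 15 bp
  [151,157): 6 bp
  [157,164): 7 bp
  [164,171): 7 bp
  [171,185): 14 bp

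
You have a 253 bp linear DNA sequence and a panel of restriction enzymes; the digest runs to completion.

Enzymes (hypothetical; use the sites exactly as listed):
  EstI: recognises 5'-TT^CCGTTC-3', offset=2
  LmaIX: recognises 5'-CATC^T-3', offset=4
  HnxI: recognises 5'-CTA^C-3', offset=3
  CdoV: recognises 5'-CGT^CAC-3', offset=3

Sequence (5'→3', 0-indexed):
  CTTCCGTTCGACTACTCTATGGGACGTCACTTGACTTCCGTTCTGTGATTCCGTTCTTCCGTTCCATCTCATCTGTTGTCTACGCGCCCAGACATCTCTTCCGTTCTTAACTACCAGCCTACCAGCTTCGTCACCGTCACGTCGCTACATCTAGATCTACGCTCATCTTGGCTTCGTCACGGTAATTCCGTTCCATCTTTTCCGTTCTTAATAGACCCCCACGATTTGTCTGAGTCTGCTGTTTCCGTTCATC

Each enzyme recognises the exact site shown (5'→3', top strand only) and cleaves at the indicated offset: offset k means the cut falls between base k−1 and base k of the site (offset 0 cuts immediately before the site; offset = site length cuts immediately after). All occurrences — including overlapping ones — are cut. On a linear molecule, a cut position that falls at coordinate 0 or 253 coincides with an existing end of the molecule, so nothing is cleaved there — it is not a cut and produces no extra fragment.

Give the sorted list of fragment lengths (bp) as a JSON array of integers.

Site scan:
  EstI TTCCGTTC/2: at [1, 35, 48, 56, 98, 185, 199, 242] ⇒ [3, 37, 50, 58, 100, 187, 201, 244]
  LmaIX CATCT/4: at [64, 69, 92, 147, 163, 193] ⇒ [68, 73, 96, 151, 167, 197]
  HnxI CTAC/3: at [11, 79, 110, 118, 144, 156] ⇒ [14, 82, 113, 121, 147, 159]
  CdoV CGTCAC/3: at [24, 128, 134, 174] ⇒ [27, 131, 137, 177]

Pooled cuts: [3, 14, 27, 37, 50, 58, 68, 73, 82, 96, 100, 113, 121, 131, 137, 147, 151, 159, 167, 177, 187, 197, 201, 244]

Fragments:
  [0,3): 3 bp
  [3,14): 11 bp
  [14,27): 13 bp
  [27,37): 10 bp
  [37,50): 13 bp
  [50,58): 8 bp
  [58,68): 10 bp
  [68,73): 5 bp
  [73,82): 9 bp
  [82,96): 14 bp
  [96,100): 4 bp
  [100,113): 13 bp
  [113,121): 8 bp
  [121,131): 10 bp
  [131,137): 6 bp
  [137,147): 10 bp
  [147,151): 4 bp
  [151,159): 8 bp
  [159,167): 8 bp
  [167,177): 10 bp
  [177,187): 10 bp
  [187,197): 10 bp
  [197,201): 4 bp
  [201,244): 43 bp
  [244,253): 9 bp

[3,4,4,4,5,6,8,8,8,8,9,9,10,10,10,10,10,10,10,11,13,13,13,14,43]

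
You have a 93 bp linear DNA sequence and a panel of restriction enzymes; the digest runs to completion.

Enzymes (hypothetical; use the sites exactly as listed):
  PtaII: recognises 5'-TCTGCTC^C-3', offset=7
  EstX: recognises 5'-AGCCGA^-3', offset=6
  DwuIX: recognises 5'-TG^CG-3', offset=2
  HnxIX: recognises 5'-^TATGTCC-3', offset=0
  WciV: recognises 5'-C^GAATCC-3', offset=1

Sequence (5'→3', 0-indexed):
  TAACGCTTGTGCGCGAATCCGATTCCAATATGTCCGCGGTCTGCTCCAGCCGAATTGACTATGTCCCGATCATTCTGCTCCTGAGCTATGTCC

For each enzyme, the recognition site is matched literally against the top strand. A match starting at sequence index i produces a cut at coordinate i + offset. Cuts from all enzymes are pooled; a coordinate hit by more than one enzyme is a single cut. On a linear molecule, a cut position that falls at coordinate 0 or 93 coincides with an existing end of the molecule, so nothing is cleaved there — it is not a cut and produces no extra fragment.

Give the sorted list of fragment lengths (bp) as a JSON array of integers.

[3,6,6,7,7,11,14,18,21]

Scan for sites:
  PtaII (TCTGCTCC, off=7): starts [39, 73] → cuts [46, 80]
  EstX (AGCCGA, off=6): starts [47] → cuts [53]
  DwuIX (TGCG, off=2): starts [9] → cuts [11]
  HnxIX (TATGTCC, off=0): starts [28, 59, 86] → cuts [28, 59, 86]
  WciV (CGAATCC, off=1): starts [13] → cuts [14]

All cut coordinates (distinct, sorted): [11, 14, 28, 46, 53, 59, 80, 86]

Fragment lengths:
  [0,11): 11 bp
  [11,14): 3 bp
  [14,28): 14 bp
  [28,46): 18 bp
  [46,53): 7 bp
  [53,59): 6 bp
  [59,80): 21 bp
  [80,86): 6 bp
  [86,93): 7 bp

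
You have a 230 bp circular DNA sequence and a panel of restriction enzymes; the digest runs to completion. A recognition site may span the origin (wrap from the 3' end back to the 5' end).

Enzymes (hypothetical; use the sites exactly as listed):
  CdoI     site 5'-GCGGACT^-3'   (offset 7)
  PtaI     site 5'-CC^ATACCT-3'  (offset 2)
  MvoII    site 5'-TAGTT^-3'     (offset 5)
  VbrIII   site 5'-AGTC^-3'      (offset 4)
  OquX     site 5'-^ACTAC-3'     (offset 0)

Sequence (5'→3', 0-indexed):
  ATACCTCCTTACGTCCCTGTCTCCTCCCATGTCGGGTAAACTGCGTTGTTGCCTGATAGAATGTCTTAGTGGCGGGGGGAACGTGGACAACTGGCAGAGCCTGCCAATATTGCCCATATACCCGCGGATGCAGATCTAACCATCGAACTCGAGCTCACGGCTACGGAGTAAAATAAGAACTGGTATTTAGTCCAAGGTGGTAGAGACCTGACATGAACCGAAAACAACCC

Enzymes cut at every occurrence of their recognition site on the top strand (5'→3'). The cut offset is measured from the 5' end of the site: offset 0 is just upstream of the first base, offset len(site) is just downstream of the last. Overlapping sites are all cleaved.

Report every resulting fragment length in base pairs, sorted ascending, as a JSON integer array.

Per-enzyme occurrences:
  CdoI (GCGGACT, off=7): no sites
  PtaI CCATACCT/2: at [228] ⇒ [0]
  MvoII (TAGTT, off=5): no sites
  VbrIII AGTC/4: at [188] ⇒ [192]
  OquX (ACTAC, off=0): no sites

Pooled cuts: [0, 192]

Fragments:
  0→192: 192 bp
  192→0 (wrap): 230-192+0 = 38 bp

[38,192]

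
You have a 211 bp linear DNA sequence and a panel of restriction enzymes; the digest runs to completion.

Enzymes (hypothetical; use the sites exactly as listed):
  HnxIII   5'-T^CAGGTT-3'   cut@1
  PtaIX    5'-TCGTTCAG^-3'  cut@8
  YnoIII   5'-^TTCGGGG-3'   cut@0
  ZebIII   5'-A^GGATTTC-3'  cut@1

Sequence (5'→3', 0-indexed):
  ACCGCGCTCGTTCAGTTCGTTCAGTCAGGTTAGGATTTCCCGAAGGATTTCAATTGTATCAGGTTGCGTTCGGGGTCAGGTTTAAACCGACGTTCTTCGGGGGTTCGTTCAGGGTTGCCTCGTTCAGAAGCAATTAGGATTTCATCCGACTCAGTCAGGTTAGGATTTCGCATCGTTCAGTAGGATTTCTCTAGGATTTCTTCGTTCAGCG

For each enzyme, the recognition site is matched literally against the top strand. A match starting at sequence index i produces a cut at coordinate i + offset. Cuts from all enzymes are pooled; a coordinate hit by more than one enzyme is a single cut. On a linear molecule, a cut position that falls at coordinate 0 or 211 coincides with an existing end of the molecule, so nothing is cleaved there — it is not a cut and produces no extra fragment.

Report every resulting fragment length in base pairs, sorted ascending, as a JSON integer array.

[1,2,2,7,7,8,9,9,9,11,12,15,15,15,16,17,18,19,19]

Scan for sites:
  HnxIII TCAGGTT/1: at [24, 58, 75, 154] ⇒ [25, 59, 76, 155]
  PtaIX TCGTTCAG/8: at [7, 16, 104, 119, 172, 201] ⇒ [15, 24, 112, 127, 180, 209]
  YnoIII TTCGGGG/0: at [68, 95] ⇒ [68, 95]
  ZebIII AGGATTTC/1: at [31, 43, 135, 161, 181, 192] ⇒ [32, 44, 136, 162, 182, 193]

All cut coordinates (distinct, sorted): [15, 24, 25, 32, 44, 59, 68, 76, 95, 112, 127, 136, 155, 162, 180, 182, 193, 209]

Fragment lengths:
  [0,15): 15 bp
  [15,24): 9 bp
  [24,25): 1 bp
  [25,32): 7 bp
  [32,44): 12 bp
  [44,59): 15 bp
  [59,68): 9 bp
  [68,76): 8 bp
  [76,95): 19 bp
  [95,112): 17 bp
  [112,127): 15 bp
  [127,136): 9 bp
  [136,155): 19 bp
  [155,162): 7 bp
  [162,180): 18 bp
  [180,182): 2 bp
  [182,193): 11 bp
  [193,209): 16 bp
  [209,211): 2 bp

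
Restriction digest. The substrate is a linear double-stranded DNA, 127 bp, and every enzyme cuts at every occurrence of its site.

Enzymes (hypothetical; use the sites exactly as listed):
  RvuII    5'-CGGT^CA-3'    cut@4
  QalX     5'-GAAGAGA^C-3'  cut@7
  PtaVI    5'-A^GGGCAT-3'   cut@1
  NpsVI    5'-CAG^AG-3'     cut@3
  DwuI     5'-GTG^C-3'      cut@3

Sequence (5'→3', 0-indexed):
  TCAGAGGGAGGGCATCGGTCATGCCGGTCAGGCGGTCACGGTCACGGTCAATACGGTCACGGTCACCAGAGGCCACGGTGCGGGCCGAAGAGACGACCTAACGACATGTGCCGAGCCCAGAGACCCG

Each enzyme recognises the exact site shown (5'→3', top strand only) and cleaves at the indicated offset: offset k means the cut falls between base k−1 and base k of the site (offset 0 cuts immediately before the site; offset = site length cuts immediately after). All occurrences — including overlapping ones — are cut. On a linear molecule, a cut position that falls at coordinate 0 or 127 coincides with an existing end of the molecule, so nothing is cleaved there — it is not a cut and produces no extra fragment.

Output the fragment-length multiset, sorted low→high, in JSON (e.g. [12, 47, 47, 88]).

[4,5,6,6,6,6,7,8,9,9,10,10,11,13,17]

Site scan:
  RvuII (CGGTCA, off=4): starts [15, 24, 32, 38, 44, 53, 59] → cuts [19, 28, 36, 42, 48, 57, 63]
  QalX (GAAGAGAC, off=7): starts [86] → cuts [93]
  PtaVI (AGGGCAT, off=1): starts [8] → cuts [9]
  NpsVI (CAGAG, off=3): starts [1, 66, 117] → cuts [4, 69, 120]
  DwuI (GTGC, off=3): starts [77, 107] → cuts [80, 110]

All cut coordinates (distinct, sorted): [4, 9, 19, 28, 36, 42, 48, 57, 63, 69, 80, 93, 110, 120]

Fragments:
  [0,4): 4 bp
  [4,9): 5 bp
  [9,19): 10 bp
  [19,28): 9 bp
  [28,36): 8 bp
  [36,42): 6 bp
  [42,48): 6 bp
  [48,57): 9 bp
  [57,63): 6 bp
  [63,69): 6 bp
  [69,80): 11 bp
  [80,93): 13 bp
  [93,110): 17 bp
  [110,120): 10 bp
  [120,127): 7 bp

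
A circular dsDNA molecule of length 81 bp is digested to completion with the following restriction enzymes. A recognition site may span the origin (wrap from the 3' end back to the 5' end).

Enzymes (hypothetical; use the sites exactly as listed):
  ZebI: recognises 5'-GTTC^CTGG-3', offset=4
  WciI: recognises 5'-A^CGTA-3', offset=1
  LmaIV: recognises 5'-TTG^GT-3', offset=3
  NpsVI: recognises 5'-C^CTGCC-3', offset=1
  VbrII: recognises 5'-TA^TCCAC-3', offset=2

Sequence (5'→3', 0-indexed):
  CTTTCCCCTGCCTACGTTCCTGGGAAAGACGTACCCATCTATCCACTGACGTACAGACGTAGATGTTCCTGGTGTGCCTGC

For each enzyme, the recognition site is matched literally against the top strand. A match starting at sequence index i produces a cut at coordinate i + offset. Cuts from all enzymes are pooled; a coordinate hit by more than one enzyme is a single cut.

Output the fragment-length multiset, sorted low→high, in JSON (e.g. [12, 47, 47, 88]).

[8,8,9,10,11,11,12,12]

Site scan:
  ZebI GTTCCTGG/4: at [15, 64] ⇒ [19, 68]
  WciI ACGTA/1: at [28, 48, 56] ⇒ [29, 49, 57]
  LmaIV (TTGGT, off=3): no sites
  NpsVI CCTGCC/1: at [6, 76] ⇒ [7, 77]
  VbrII TATCCAC/2: at [39] ⇒ [41]

All cut coordinates (distinct, sorted): [7, 19, 29, 41, 49, 57, 68, 77]

Fragment lengths:
  7→19: 12 bp
  19→29: 10 bp
  29→41: 12 bp
  41→49: 8 bp
  49→57: 8 bp
  57→68: 11 bp
  68→77: 9 bp
  77→7 (wrap): 81-77+7 = 11 bp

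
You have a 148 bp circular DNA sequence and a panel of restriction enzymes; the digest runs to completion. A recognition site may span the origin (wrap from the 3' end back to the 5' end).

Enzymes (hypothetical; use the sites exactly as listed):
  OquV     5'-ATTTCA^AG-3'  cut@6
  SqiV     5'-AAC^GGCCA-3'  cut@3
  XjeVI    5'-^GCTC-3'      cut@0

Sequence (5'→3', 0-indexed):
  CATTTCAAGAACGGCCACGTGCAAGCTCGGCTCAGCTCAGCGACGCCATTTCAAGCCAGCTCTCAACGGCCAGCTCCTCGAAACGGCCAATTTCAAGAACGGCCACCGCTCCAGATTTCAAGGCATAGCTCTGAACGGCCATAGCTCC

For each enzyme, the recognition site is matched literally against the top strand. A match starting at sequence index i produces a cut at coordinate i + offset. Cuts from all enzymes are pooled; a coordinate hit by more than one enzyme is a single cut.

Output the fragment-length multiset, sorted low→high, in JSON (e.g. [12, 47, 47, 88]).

Per-enzyme occurrences:
  OquV ATTTCAAG/6: at [1, 47, 89, 114] ⇒ [7, 53, 95, 120]
  SqiV AACGGCCA/3: at [9, 64, 81, 97, 133] ⇒ [12, 67, 84, 100, 136]
  XjeVI GCTC/0: at [24, 29, 34, 58, 72, 107, 127, 143] ⇒ [24, 29, 34, 58, 72, 107, 127, 143]

Pooled cuts: [7, 12, 24, 29, 34, 53, 58, 67, 72, 84, 95, 100, 107, 120, 127, 136, 143]

Fragment lengths:
  7→12: 5 bp
  12→24: 12 bp
  24→29: 5 bp
  29→34: 5 bp
  34→53: 19 bp
  53→58: 5 bp
  58→67: 9 bp
  67→72: 5 bp
  72→84: 12 bp
  84→95: 11 bp
  95→100: 5 bp
  100→107: 7 bp
  107→120: 13 bp
  120→127: 7 bp
  127→136: 9 bp
  136→143: 7 bp
  143→7 (wrap): 148-143+7 = 12 bp

[5,5,5,5,5,5,7,7,7,9,9,11,12,12,12,13,19]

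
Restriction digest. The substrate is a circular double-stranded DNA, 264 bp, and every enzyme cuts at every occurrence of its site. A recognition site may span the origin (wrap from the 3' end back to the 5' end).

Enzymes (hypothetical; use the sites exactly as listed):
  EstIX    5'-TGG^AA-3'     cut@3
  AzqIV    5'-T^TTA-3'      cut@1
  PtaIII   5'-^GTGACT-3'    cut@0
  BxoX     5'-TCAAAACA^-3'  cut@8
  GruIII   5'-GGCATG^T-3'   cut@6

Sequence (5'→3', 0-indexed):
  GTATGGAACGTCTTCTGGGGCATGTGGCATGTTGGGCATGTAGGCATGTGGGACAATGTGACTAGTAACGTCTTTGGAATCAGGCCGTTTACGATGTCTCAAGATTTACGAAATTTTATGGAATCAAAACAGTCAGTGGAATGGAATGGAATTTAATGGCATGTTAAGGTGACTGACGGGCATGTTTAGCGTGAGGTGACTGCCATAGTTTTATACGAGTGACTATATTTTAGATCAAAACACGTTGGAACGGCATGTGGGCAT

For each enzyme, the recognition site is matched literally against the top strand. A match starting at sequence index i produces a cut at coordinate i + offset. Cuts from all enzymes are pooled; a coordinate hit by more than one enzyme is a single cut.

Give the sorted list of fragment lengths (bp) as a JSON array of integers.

[1,3,5,5,5,5,6,6,7,8,8,8,8,9,9,9,10,10,10,11,11,11,13,15,16,17,18,20]

Per-enzyme occurrences:
  EstIX (TGGAA, off=3): starts [3, 74, 118, 136, 141, 146, 245] → cuts [6, 77, 121, 139, 144, 149, 248]
  AzqIV (TTTA, off=1): starts [87, 104, 114, 151, 184, 209, 228] → cuts [88, 105, 115, 152, 185, 210, 229]
  PtaIII (GTGACT, off=0): starts [57, 168, 195, 218] → cuts [57, 168, 195, 218]
  BxoX (TCAAAACA, off=8): starts [123, 234] → cuts [131, 242]
  GruIII (GGCATGT, off=6): starts [18, 25, 34, 42, 157, 178, 251, 259] → cuts [1, 24, 31, 40, 48, 163, 184, 257]

Pooled cuts: [1, 6, 24, 31, 40, 48, 57, 77, 88, 105, 115, 121, 131, 139, 144, 149, 152, 163, 168, 184, 185, 195, 210, 218, 229, 242, 248, 257]

Fragment lengths:
  1→6: 5 bp
  6→24: 18 bp
  24→31: 7 bp
  31→40: 9 bp
  40→48: 8 bp
  48→57: 9 bp
  57→77: 20 bp
  77→88: 11 bp
  88→105: 17 bp
  105→115: 10 bp
  115→121: 6 bp
  121→131: 10 bp
  131→139: 8 bp
  139→144: 5 bp
  144→149: 5 bp
  149→152: 3 bp
  152→163: 11 bp
  163→168: 5 bp
  168→184: 16 bp
  184→185: 1 bp
  185→195: 10 bp
  195→210: 15 bp
  210→218: 8 bp
  218→229: 11 bp
  229→242: 13 bp
  242→248: 6 bp
  248→257: 9 bp
  257→1 (wrap): 264-257+1 = 8 bp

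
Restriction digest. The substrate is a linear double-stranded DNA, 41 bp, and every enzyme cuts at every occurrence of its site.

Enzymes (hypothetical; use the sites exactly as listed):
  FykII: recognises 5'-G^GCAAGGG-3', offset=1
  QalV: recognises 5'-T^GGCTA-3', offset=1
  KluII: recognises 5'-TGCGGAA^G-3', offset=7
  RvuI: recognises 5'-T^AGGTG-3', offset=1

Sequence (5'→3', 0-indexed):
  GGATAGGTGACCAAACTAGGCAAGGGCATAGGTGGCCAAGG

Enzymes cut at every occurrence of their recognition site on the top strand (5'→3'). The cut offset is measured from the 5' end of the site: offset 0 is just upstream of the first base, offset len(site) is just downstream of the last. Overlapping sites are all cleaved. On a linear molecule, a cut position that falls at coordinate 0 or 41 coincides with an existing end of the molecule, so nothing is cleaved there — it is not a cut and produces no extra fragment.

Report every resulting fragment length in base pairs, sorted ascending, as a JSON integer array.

[4,10,12,15]

Scan for sites:
  FykII (GGCAAGGG, off=1): starts [18] → cuts [19]
  QalV (TGGCTA, off=1): no sites
  KluII (TGCGGAAG, off=7): no sites
  RvuI (TAGGTG, off=1): starts [3, 28] → cuts [4, 29]

Pooled cuts: [4, 19, 29]

Fragment lengths:
  [0,4): 4 bp
  [4,19): 15 bp
  [19,29): 10 bp
  [29,41): 12 bp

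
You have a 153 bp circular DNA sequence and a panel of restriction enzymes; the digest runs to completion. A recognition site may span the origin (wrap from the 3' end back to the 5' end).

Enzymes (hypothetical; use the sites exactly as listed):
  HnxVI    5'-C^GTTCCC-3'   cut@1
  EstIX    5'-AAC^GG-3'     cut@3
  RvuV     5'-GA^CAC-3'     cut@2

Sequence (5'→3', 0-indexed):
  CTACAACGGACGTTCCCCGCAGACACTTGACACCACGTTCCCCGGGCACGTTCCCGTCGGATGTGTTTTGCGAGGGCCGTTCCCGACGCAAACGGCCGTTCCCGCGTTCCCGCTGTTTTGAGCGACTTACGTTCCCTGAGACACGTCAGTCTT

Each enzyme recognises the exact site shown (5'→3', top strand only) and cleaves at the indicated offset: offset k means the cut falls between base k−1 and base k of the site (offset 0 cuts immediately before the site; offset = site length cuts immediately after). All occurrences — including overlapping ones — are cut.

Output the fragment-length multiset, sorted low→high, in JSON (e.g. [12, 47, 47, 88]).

[4,4,6,7,8,11,12,13,15,19,25,29]

Per-enzyme occurrences:
  HnxVI (CGTTCCC, off=1): starts [10, 35, 48, 77, 96, 104, 129] → cuts [11, 36, 49, 78, 97, 105, 130]
  EstIX (AACGG, off=3): starts [4, 90] → cuts [7, 93]
  RvuV (GACAC, off=2): starts [21, 28, 139] → cuts [23, 30, 141]

All cut coordinates (distinct, sorted): [7, 11, 23, 30, 36, 49, 78, 93, 97, 105, 130, 141]

Fragment lengths:
  7→11: 4 bp
  11→23: 12 bp
  23→30: 7 bp
  30→36: 6 bp
  36→49: 13 bp
  49→78: 29 bp
  78→93: 15 bp
  93→97: 4 bp
  97→105: 8 bp
  105→130: 25 bp
  130→141: 11 bp
  141→7 (wrap): 153-141+7 = 19 bp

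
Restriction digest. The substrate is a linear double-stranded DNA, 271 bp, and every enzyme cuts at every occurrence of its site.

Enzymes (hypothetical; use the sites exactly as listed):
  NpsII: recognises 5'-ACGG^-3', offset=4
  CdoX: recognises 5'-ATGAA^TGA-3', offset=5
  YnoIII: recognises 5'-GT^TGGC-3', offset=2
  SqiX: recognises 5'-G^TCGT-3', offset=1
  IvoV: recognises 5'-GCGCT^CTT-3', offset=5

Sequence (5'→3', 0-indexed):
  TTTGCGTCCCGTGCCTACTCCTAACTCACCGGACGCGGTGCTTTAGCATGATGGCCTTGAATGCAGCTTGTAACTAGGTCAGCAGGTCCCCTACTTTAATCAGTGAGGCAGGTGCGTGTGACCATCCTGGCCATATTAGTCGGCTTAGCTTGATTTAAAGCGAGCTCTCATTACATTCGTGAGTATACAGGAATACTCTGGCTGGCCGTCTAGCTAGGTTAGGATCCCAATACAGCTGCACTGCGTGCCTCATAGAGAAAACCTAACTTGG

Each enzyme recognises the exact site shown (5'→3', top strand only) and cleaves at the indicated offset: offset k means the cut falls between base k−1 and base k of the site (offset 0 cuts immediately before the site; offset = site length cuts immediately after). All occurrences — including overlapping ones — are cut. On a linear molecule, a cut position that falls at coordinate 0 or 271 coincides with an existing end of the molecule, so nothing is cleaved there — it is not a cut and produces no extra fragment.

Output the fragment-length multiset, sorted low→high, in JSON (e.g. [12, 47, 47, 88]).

[271]

Site scan:
  NpsII (ACGG, off=4): no sites
  CdoX (ATGAATGA, off=5): no sites
  YnoIII (GTTGGC, off=2): no sites
  SqiX (GTCGT, off=1): no sites
  IvoV (GCGCTCTT, off=5): no sites

Pooled cuts: ∅

Fragment lengths:
  no cuts → one linear fragment of 271 bp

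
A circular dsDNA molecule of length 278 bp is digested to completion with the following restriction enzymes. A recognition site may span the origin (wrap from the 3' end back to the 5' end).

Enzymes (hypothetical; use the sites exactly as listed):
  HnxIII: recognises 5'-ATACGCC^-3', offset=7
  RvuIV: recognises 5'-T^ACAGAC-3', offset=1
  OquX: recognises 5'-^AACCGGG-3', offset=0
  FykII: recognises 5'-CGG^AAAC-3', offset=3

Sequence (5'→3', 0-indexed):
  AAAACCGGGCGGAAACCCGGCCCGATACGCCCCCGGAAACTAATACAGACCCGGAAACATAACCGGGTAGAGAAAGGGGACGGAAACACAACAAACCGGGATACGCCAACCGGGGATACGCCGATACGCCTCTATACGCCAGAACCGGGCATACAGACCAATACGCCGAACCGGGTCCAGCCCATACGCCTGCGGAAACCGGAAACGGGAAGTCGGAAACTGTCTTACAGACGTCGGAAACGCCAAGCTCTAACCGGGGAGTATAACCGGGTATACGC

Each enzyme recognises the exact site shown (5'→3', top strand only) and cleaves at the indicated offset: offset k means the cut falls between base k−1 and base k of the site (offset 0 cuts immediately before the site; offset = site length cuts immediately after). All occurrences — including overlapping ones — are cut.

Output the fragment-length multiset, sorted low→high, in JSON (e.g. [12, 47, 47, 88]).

Scan for sites:
  HnxIII (ATACGCC, off=7): starts [24, 100, 115, 123, 133, 160, 183] → cuts [31, 107, 122, 130, 140, 167, 190]
  RvuIV (TACAGAC, off=1): starts [43, 151, 225] → cuts [44, 152, 226]
  OquX (AACCGGG, off=0): starts [2, 60, 93, 107, 142, 168, 251, 264] → cuts [2, 60, 93, 107, 142, 168, 251, 264]
  FykII (CGGAAAC, off=3): starts [9, 33, 51, 80, 192, 199, 213, 234] → cuts [12, 36, 54, 83, 195, 202, 216, 237]

Pooled cuts: [2, 12, 31, 36, 44, 54, 60, 83, 93, 107, 122, 130, 140, 142, 152, 167, 168, 190, 195, 202, 216, 226, 237, 251, 264]

Fragment lengths:
  2→12: 10 bp
  12→31: 19 bp
  31→36: 5 bp
  36→44: 8 bp
  44→54: 10 bp
  54→60: 6 bp
  60→83: 23 bp
  83→93: 10 bp
  93→107: 14 bp
  107→122: 15 bp
  122→130: 8 bp
  130→140: 10 bp
  140→142: 2 bp
  142→152: 10 bp
  152→167: 15 bp
  167→168: 1 bp
  168→190: 22 bp
  190→195: 5 bp
  195→202: 7 bp
  202→216: 14 bp
  216→226: 10 bp
  226→237: 11 bp
  237→251: 14 bp
  251→264: 13 bp
  264→2 (wrap): 278-264+2 = 16 bp

[1,2,5,5,6,7,8,8,10,10,10,10,10,10,11,13,14,14,14,15,15,16,19,22,23]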